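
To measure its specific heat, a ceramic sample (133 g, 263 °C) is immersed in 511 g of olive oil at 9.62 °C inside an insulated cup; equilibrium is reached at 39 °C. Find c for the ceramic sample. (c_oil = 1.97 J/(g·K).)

c ≈ 0.993 J/(g·K)

m_s c (T_s − T_f) = m_oil c_oil (T_f − T_0):
133·c·(263 − 39) = 511·1.97·(39 − 9.62)
29792 c = 29576  ⇒  c ≈ 0.9927 J/(g·K)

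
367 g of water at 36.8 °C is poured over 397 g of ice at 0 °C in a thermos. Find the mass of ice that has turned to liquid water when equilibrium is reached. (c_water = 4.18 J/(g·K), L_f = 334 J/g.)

m_melted ≈ 169 g

Cooling the water to 0 °C releases 367×4.18×36.8 = 56453 J.
Fully melting the ice requires m_ice L_f = 397×334 = 132598 J.
Since 56453 < 132598 J, not all the ice melts; equilibrium is at 0 °C.
m_melted×334 = 56453  ⇒  m_melted ≈ 169 g.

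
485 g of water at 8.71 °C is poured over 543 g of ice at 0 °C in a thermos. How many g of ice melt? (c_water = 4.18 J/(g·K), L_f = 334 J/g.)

m_melted ≈ 52.9 g

Cooling the water to 0 °C releases 485·4.18·8.71 = 17658 J.
Melting all 543 g of ice would need 543·334 = 181362 J.
Since 17658 < 181362 J, not all the ice melts; equilibrium is at 0 °C.
m_melt = 17658 / L_f = 52.87 g.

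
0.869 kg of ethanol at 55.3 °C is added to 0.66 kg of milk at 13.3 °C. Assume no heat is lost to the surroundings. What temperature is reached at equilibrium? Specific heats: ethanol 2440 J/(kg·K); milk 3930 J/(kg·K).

T_f ≈ 32.2 °C

Heat gained plus heat lost sum to zero:
0.869·2440·(T − 55.3) + 0.66·3930·(T − 13.3) = 0
2120.4(T − 55.3) + 2593.8(T − 13.3) = 0
4714.2 T = 151753
T = 151753 / 4714.2 = 32.2 °C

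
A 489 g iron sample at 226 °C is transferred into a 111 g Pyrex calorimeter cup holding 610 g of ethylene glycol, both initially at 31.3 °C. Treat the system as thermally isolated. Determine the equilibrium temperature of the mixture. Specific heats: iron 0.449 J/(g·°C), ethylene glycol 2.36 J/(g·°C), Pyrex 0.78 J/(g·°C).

Taking heat into each body as positive, Σ m c ΔT = 0:
489·0.449·(T − 226) + 610·2.36·(T − 31.3) + 111·0.78·(T − 31.3) = 0
(219.56 + 1439.6 + 86.58) T = 219.56·226 + 1439.6·31.3 + 86.58·31.3
T ≈ 55.79 °C

T_f ≈ 55.8 °C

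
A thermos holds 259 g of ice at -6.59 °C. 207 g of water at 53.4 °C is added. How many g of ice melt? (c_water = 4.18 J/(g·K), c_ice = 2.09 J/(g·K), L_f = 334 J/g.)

Water can give up m c ΔT = 207·4.18·53.4 = 46205 J before reaching 0 °C.
Warming the ice to 0 °C takes 259·2.09·6.59 = 3567.2 J, leaving 42638 J for melting.
Melting all 259 g of ice would need 259·334 = 86506 J.
42638 J < 86506 J, so only part of the ice melts and the system sits at 0 °C.
m_melt = 42638 / L_f = 127.7 g.

m_melted ≈ 128 g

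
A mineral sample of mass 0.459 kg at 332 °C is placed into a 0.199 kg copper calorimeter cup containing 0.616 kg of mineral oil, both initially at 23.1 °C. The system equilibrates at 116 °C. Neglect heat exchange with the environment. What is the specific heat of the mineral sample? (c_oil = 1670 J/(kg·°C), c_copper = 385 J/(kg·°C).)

c ≈ 1040 J/(kg·°C)

Conservation of energy gives ΣQ = 0:
0.459·c·(116 − 332) + 0.616·1670·(116 − 23.1) + 0.199·385·(116 − 23.1) = 0
-99.14 c = -102686
c = -102686/-99.14 ≈ 1036 J/(kg·°C)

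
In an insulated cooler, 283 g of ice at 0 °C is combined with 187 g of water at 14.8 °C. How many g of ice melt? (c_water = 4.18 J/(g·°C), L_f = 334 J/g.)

m_melted ≈ 34.6 g

Water can give up m c ΔT = 187·4.18·14.8 = 11569 J before reaching 0 °C.
Melting all 283 g of ice would need 283·334 = 94522 J.
That's not enough to melt it all — equilibrium is at 0 °C with ice remaining.
m_melted·334 = 11569  ⇒  m_melted ≈ 34.64 g.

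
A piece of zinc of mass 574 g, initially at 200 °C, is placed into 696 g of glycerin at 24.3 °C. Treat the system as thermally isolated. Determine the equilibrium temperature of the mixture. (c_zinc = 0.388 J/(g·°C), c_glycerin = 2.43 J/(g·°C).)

T_f ≈ 44.7 °C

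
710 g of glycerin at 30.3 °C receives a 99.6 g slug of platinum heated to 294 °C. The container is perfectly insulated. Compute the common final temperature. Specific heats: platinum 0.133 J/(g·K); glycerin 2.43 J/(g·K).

T_f ≈ 32.3 °C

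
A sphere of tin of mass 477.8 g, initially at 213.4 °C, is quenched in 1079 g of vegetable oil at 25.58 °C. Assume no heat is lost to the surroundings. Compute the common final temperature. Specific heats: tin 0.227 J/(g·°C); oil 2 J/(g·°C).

T_f ≈ 34.6 °C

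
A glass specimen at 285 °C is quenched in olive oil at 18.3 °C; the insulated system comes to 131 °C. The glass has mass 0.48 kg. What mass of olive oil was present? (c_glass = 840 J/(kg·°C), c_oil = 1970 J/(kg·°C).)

m ≈ 0.28 kg

|Q_glass| = |Q_oil|:
0.48×840×(285 − 131) = m×1970×(131 − 18.3)
222019 m = 62093  ⇒  m ≈ 0.2797 kg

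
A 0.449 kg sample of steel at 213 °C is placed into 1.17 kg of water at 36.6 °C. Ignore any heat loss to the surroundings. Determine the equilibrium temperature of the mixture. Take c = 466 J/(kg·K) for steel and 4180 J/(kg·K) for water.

T_f ≈ 43.8 °C

T_f = Σ m_i c_i T_i / Σ m_i c_i:
T_f = (209.23×213 + 4890.6×36.6) / (209.23 + 4890.6)
    = 223563 / 5099.8 ≈ 43.84 °C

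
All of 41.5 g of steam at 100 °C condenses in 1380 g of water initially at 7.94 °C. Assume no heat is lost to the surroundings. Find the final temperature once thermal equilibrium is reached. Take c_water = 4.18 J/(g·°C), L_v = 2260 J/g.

T_f ≈ 26.4 °C

Setting the total heat transfer to zero:
latent heat released on condensation: 41.5×2260 = 93790
  condensate cools 100→T: 41.5×4.18×(T − 100) = 173.47(T − 100)
  original water: 5768.4(T − 7.94)
5941.9 T = 93790 + 17347 + 45801 = 156938
T ≈ 26.41 °C — below 100 °C, confirming all the steam condensed.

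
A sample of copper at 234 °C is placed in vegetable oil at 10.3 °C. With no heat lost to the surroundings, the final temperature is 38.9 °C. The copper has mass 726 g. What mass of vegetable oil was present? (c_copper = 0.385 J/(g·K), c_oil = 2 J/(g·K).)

Let T be the final temperature. ΣQ_i = 0:
726·0.385·(38.9 − 234) + m·2·(38.9 − 10.3) = 0
57.2 m = 54532
m = 54532/57.2 ≈ 953.4 g

m ≈ 953 g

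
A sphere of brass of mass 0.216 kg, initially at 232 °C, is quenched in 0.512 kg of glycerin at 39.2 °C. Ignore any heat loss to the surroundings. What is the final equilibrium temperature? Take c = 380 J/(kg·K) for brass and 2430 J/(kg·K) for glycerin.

Let T be the final temperature. ΣQ_i = 0:
0.216*380*(T − 232) + 0.512*2430*(T − 39.2) = 0
(82.08 + 1244.2) T = 82.08*232 + 1244.2*39.2
T = 67814/1326.2 ≈ 51.13 °C

T_f ≈ 51.1 °C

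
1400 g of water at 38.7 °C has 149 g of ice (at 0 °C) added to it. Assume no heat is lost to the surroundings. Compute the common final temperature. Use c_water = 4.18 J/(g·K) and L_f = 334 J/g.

Energy conservation, ΣQ = 0:
melt ice: 149×334 = 49766
  warm the meltwater: 622.82 T
  water cools: 1400×4.18×(T − 38.7) = 5852(T − 38.7)
6474.8 T = 226472 − 49766 = 176706
T ≈ 27.29 °C — above 0 °C, consistent with complete melting.

T_f ≈ 27.3 °C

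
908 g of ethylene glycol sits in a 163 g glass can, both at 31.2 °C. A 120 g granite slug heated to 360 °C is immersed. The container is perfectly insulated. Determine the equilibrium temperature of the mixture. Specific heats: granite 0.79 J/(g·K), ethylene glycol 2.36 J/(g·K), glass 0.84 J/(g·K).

T_f ≈ 44.3 °C

T_f = Σ m_i c_i T_i / Σ m_i c_i:
T_f = (94.8×360 + 2142.9×31.2 + 136.92×31.2) / (94.8 + 2142.9 + 136.92)
    = 105258 / 2374.6 ≈ 44.33 °C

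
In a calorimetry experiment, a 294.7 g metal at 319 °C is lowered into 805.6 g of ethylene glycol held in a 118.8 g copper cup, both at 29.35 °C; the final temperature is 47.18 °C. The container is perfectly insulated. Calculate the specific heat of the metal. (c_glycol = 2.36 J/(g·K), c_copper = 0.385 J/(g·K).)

Taking heat into each body as positive, Σ m c ΔT = 0:
294.7×c×(47.18 − 319) + 805.6×2.36×(47.18 − 29.35) + 118.8×0.385×(47.18 − 29.35) = 0
-80105 c = -34714
c = -34714/-80105 ≈ 0.4334 J/(g·K)

c ≈ 0.433 J/(g·K)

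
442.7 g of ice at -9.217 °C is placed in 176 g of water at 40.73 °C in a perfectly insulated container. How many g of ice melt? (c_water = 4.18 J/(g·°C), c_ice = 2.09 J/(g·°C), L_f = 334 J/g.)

Heat available from the water dropping to 0 °C: 176·4.18·40.73 = 29964 J.
Of that, 442.7·2.09·9.217 = 8528 J goes to bring the ice to 0 °C, leaving 21436 J.
Melting all 442.7 g of ice would need 442.7·334 = 147862 J.
Since 21436 < 147862 J, not all the ice melts; equilibrium is at 0 °C.
m_melt = 21436 / L_f = 64.18 g.

m_melted ≈ 64.2 g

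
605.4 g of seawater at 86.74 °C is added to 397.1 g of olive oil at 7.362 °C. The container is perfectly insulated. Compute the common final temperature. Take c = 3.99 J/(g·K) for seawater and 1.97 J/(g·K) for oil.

T_f = Σ m_i c_i T_i / Σ m_i c_i:
T_f = (2415.5*86.74 + 782.29*7.362) / (2415.5 + 782.29)
    = 215284 / 3197.8 ≈ 67.32 °C

T_f ≈ 67.3 °C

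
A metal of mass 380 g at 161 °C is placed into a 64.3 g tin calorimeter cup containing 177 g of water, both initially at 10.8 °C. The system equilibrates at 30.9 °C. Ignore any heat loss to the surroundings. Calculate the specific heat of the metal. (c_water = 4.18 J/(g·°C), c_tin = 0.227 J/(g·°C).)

c ≈ 0.307 J/(g·°C)

Net heat exchanged in the isolated system is zero:
380×c×(30.9 − 161) + 177×4.18×(30.9 − 10.8) + 64.3×0.227×(30.9 − 10.8) = 0
-49438 c = -15165
c = -15165/-49438 ≈ 0.3067 J/(g·°C)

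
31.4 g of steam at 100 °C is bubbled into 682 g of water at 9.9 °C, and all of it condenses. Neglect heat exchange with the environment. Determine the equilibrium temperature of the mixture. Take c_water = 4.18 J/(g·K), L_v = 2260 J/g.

T_f ≈ 37.7 °C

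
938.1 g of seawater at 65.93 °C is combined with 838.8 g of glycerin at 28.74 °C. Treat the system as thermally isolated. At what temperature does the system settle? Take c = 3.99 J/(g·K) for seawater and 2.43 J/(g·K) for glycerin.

Net heat exchanged in the isolated system is zero:
938.1·3.99·(T − 65.93) + 838.8·2.43·(T − 28.74) = 0
5781.3 T = 305358
T ≈ 52.82 °C

T_f ≈ 52.8 °C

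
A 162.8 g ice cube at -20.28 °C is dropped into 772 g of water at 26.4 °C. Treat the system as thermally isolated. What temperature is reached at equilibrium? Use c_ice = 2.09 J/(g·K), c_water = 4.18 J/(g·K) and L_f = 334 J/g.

T_f ≈ 6.1 °C

Let T be the final temperature. ΣQ_i = 0:
ice -20.28→0 °C: 162.8×2.09×20.28 = 6900.3
  latent heat to melt: 162.8×334 = 54375
  warm the meltwater: 680.5 T
  water: 3227(T − 26.4)
3907.5 T = 85192 − 61276 = 23916
T ≈ 6.12 °C. Since T > 0 °C, the all-ice-melts assumption holds.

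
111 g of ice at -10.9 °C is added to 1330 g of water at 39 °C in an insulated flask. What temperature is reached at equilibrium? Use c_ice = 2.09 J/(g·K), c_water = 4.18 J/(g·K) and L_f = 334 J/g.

T_f ≈ 29.4 °C

Setting the total heat transfer to zero:
ice -10.9→0 °C: 111·2.09·10.9 = 2528.7
  fusion: m_ice L_f = 111·334 = 37074
  meltwater 0→T: 111·4.18·T = 463.98 T
  water cools: 1330·4.18·(T − 39) = 5559.4(T − 39)
6023.4 T = 216817 − 39603 = 177214
T ≈ 29.42 °C (positive, so assuming full melt was valid).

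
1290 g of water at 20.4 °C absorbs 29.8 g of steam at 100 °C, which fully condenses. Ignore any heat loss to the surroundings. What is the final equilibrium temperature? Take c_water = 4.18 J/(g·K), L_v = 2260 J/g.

T_f ≈ 34.4 °C

Energy conservation, ΣQ = 0:
latent heat released on condensation: 29.8×2260 = 67348; condensate cools 100→T: 29.8×4.18×(T − 100) = 124.56(T − 100); water warms: 1290×4.18×(T − 20.4) = 5392.2(T − 20.4)
5516.8 T = 67348 + 12456 + 110001 = 189805
T ≈ 34.41 °C (< 100 °C, so full condensation is consistent).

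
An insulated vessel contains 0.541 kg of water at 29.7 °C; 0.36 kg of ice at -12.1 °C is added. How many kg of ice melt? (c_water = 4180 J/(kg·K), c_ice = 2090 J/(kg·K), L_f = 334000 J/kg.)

Heat available from the water dropping to 0 °C: 0.541×4180×29.7 = 67163 J.
Of that, 0.36×2090×12.1 = 9104 J goes to bring the ice to 0 °C, leaving 58059 J.
Fully melting the ice requires m_ice L_f = 0.36×334000 = 120240 J.
That's not enough to melt it all — equilibrium is at 0 °C with ice remaining.
m_melt = 58059 / L_f = 0.1738 kg.

m_melted ≈ 0.174 kg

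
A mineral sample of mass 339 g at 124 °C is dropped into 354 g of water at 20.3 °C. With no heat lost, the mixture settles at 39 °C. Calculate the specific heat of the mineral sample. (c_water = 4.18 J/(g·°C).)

m_s c (T_s − T_f) = m_water c_water (T_f − T_0):
339×c×(124 − 39) = 354×4.18×(39 − 20.3)
28815 c = 27671  ⇒  c ≈ 0.9603 J/(g·°C)

c ≈ 0.96 J/(g·°C)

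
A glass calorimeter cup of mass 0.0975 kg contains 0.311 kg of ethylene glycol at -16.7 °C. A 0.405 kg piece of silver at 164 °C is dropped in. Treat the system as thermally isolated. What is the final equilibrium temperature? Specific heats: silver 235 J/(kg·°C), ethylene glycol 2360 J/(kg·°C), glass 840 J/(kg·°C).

T_f = Σ m_i c_i T_i / Σ m_i c_i:
T_f = (95.18·164 + 733.96·(-16.7) + 81.9·(-16.7)) / (95.18 + 733.96 + 81.9)
    = 1983.8 / 911.04 ≈ 2.18 °C

T_f ≈ 2.2 °C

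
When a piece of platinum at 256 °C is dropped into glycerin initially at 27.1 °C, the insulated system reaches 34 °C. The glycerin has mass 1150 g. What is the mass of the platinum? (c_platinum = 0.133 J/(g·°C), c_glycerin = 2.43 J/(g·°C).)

Conservation of energy gives ΣQ = 0:
m×0.133×(34 − 256) + 1150×2.43×(34 − 27.1) = 0
-29.53 m = -19282
m = -19282/-29.53 ≈ 653.1 g

m ≈ 653 g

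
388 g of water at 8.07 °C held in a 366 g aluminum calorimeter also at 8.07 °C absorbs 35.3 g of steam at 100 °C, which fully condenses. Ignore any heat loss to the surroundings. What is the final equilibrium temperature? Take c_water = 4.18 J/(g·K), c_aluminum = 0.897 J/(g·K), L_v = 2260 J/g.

T_f ≈ 52.6 °C

Energy balance with sensible and latent terms:
condense steam: −35.3×2260 = −79778
  condensate cools 100→T: 35.3×4.18×(T − 100) = 147.55(T − 100)
  water warms: 388×4.18×(T − 8.07) = 1621.8(T − 8.07)
  cup: 328.3(T − 8.07)
2097.7 T = 79778 + 14755 + 15738 = 110271
T ≈ 52.57 °C, under the boiling point, so the assumption holds.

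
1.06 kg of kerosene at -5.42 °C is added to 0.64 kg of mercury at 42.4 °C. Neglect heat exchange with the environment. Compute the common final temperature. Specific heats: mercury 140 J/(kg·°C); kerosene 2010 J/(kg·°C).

T_f ≈ -3.5 °C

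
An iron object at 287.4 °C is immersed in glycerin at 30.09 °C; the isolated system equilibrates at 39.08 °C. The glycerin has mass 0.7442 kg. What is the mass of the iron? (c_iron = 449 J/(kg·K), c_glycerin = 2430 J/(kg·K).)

Heat lost by the iron = heat gained by the glycerin:
m·449·(287.4 − 39.08) = 0.7442·2430·(39.08 − 30.09)
111496 m = 16258  ⇒  m ≈ 0.1458 kg

m ≈ 0.146 kg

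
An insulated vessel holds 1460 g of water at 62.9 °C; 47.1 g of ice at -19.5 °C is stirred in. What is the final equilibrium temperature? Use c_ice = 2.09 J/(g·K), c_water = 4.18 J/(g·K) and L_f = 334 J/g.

T_f ≈ 58.1 °C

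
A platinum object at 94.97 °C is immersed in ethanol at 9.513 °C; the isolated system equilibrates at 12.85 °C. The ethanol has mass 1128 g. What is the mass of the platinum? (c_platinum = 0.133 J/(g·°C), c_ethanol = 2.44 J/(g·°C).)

m ≈ 841 g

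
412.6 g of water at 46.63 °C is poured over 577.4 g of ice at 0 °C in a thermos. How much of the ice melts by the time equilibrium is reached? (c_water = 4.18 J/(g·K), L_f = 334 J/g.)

m_melted ≈ 241 g

Water can give up m c ΔT = 412.6×4.18×46.63 = 80421 J before reaching 0 °C.
To melt every bit of ice: 577.4×334 = 192852 J.
Since 80421 < 192852 J, not all the ice melts; equilibrium is at 0 °C.
m_melted×334 = 80421  ⇒  m_melted ≈ 240.8 g.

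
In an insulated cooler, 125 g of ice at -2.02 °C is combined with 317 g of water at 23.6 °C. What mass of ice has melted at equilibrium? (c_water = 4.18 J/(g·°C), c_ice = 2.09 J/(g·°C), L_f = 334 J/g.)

m_melted ≈ 92 g

Heat available from the water dropping to 0 °C: 317·4.18·23.6 = 31271 J.
Warming the ice to 0 °C takes 125·2.09·2.02 = 527.73 J, leaving 30744 J for melting.
Fully melting the ice requires m_ice L_f = 125·334 = 41750 J.
Since 30744 < 41750 J, not all the ice melts; equilibrium is at 0 °C.
m_melt = 30744 / L_f = 92.05 g.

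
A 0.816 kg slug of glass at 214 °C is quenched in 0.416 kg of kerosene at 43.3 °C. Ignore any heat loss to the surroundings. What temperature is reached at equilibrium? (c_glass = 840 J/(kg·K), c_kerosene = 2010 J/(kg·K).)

T_f is the heat-capacity-weighted average of the initial temperatures:
T_f = (685.44×214 + 836.16×43.3) / (685.44 + 836.16)
    = 182890 / 1521.6 ≈ 120.20 °C

T_f ≈ 120.2 °C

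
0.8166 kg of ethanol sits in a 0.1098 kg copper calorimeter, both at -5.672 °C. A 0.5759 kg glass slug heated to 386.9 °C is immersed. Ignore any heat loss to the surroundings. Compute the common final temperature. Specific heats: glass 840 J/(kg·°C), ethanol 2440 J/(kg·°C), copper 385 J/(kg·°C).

T_f ≈ 69.7 °C

Taking heat into each body as positive, Σ m c ΔT = 0:
0.5759·840·(T − 386.9) + 0.8166·2440·(T − (-5.672)) + 0.1098·385·(T − (-5.672)) = 0
483.76(T − 386.9) + 1992.5(T − (-5.672)) + 42.27(T − (-5.672)) = 0
2518.5 T = 175624
T = 175624 / 2518.5 = 69.7 °C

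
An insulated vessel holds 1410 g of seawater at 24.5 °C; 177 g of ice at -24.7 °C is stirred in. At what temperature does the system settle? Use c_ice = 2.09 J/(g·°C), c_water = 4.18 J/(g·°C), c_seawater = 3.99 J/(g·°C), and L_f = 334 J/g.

Conservation of energy gives ΣQ = 0:
ice -24.7→0 °C: 177·2.09·24.7 = 9137.3
  fusion: m_ice L_f = 177·334 = 59118
  meltwater 0→T: 177·4.18·T = 739.86 T
  seawater cools: 1410·3.99·(T − 24.5) = 5625.9(T − 24.5)
6365.8 T = 137835 − 68255 = 69579
T ≈ 10.93 °C — above 0 °C, consistent with complete melting.

T_f ≈ 10.9 °C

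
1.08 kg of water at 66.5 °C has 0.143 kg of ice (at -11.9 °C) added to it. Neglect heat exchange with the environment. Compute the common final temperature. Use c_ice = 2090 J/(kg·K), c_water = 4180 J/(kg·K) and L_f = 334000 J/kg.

Sum of m c ΔT and latent-heat terms is zero:
ice -11.9→0 °C: 0.143·2090·11.9 = 3556.6
  fusion: m_ice L_f = 0.143·334000 = 47762
  warm the meltwater: 597.74 T
  water cools: 1.08·4180·(T − 66.5) = 4514.4(T − 66.5)
5112.1 T = 300208 − 51319 = 248889
T ≈ 48.69 °C (positive, so assuming full melt was valid).

T_f ≈ 48.7 °C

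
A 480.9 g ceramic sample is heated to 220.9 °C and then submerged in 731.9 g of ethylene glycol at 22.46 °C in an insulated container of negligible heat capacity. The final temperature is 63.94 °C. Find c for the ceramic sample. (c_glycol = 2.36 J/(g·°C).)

Let T be the final temperature. ΣQ_i = 0:
480.9×c×(63.94 − 220.9) + 731.9×2.36×(63.94 − 22.46) = 0
-75482 c = -71648
c = -71648/-75482 ≈ 0.9492 J/(g·°C)

c ≈ 0.949 J/(g·°C)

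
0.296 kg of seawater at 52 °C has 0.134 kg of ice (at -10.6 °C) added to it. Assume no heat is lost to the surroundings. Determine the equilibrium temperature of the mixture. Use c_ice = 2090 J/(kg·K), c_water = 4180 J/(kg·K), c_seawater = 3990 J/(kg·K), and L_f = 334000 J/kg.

T_f ≈ 7.9 °C

Conservation of energy gives ΣQ = 0:
warm ice to 0 °C: 0.134·2090·(0 − (-10.6)) = 2968.6
  latent heat to melt: 0.134·334000 = 44756
  meltwater 0→T: 0.134·4180·T = 560.12 T
  seawater: 1181(T − 52)
1741.2 T = 61414 − 47725 = 13689
T ≈ 7.86 °C — above 0 °C, consistent with complete melting.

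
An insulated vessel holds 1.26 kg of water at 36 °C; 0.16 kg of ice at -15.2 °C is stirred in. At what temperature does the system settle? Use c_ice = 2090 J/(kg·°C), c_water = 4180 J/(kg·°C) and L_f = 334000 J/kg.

Setting the total heat transfer to zero:
ice -15.2→0 °C: 0.16×2090×15.2 = 5082.9
  latent heat to melt: 0.16×334000 = 53440
  meltwater 0→T: 0.16×4180×T = 668.8 T
  water: 5266.8(T − 36)
5935.6 T = 189605 − 58523 = 131082
T ≈ 22.08 °C — above 0 °C, consistent with complete melting.

T_f ≈ 22.1 °C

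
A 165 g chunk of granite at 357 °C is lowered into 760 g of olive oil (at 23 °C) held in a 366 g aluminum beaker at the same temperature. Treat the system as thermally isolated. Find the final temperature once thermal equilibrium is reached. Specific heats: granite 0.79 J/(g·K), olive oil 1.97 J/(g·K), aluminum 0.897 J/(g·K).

T_f ≈ 45.3 °C

T_f is the heat-capacity-weighted average of the initial temperatures:
T_f = (130.35*357 + 1497.2*23 + 328.3*23) / (130.35 + 1497.2 + 328.3)
    = 88521 / 1955.9 ≈ 45.26 °C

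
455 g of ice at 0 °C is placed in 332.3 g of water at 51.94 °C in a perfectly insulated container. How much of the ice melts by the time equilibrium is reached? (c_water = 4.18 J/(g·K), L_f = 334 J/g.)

Cooling the water to 0 °C releases 332.3·4.18·51.94 = 72145 J.
Fully melting the ice requires m_ice L_f = 455·334 = 151970 J.
Since 72145 < 151970 J, not all the ice melts; equilibrium is at 0 °C.
m_melt = 72145 / L_f = 216 g.

m_melted ≈ 216 g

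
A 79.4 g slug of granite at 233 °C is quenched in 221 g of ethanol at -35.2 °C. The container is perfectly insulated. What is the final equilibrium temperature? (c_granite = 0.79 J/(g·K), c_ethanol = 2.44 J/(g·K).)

Heat lost by the granite equals heat gained by the ethanol:
79.4×0.79×(233 − T) = 221×2.44×(T − (-35.2))
62.73(233 − T) = 539.24(T − (-35.2))
601.97 T = -4366.1  ⇒  T ≈ -7.25 °C

T_f ≈ -7.3 °C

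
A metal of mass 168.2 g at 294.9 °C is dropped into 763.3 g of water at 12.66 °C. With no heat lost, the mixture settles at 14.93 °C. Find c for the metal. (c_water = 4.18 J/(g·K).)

Heat lost by the metal = heat gained by the water:
168.2×c×(294.9 − 14.93) = 763.3×4.18×(14.93 − 12.66)
47091 c = 7242.6  ⇒  c ≈ 0.1538 J/(g·K)

c ≈ 0.154 J/(g·K)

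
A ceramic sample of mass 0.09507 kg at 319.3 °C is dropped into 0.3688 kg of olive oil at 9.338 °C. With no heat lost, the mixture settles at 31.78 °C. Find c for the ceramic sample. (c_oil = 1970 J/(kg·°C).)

c ≈ 596 J/(kg·°C)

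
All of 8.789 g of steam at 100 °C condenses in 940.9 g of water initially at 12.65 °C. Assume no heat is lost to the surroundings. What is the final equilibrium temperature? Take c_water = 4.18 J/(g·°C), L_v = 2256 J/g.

Conservation of energy gives ΣQ = 0:
steam→water at 100 °C releases m L_v = 8.789×2256 = 19828
  condensate cools 100→T: 8.789×4.18×(T − 100) = 36.74(T − 100)
  water warms: 940.9×4.18×(T − 12.65) = 3933(T − 12.65)
3969.7 T = 19828 + 3673.8 + 49752 = 73254
T ≈ 18.45 °C, under the boiling point, so the assumption holds.

T_f ≈ 18.5 °C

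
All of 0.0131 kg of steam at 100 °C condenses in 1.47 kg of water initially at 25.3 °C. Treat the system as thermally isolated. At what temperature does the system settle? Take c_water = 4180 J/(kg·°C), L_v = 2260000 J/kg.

T_f ≈ 30.7 °C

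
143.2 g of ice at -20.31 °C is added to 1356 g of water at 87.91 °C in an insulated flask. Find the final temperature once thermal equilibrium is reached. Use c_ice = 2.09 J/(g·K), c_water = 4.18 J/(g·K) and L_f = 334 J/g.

Net heat exchanged in the isolated system is zero:
ice -20.31→0 °C: 143.2·2.09·20.31 = 6078.5
  latent heat to melt: 143.2·334 = 47829
  meltwater 0→T: 143.2·4.18·T = 598.58 T
  water: 5668.1(T − 87.91)
6266.7 T = 498281 − 53907 = 444374
T ≈ 70.91 °C (positive, so assuming full melt was valid).

T_f ≈ 70.9 °C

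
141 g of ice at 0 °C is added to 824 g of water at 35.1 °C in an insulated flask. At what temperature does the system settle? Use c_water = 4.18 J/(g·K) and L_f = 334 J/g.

T_f ≈ 18.3 °C

Taking heat into each body as positive, Σ m c ΔT = 0:
latent heat to melt: 141·334 = 47094; meltwater 0→T: 141·4.18·T = 589.38 T; water: 3444.3(T − 35.1)
4033.7 T = 120896 − 47094 = 73802
T ≈ 18.30 °C. Since T > 0 °C, the all-ice-melts assumption holds.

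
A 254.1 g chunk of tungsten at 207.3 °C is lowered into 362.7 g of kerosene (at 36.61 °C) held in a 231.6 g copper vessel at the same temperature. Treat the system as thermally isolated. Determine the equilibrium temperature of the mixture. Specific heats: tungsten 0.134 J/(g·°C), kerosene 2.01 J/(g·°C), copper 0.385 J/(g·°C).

T_f ≈ 43.4 °C

Energy conservation, ΣQ = 0:
254.1*0.134*(T − 207.3) + 362.7*2.01*(T − 36.61) + 231.6*0.385*(T − 36.61) = 0
34.05(T − 207.3) + 729.03(T − 36.61) + 89.17(T − 36.61) = 0
852.24 T = 37012
T ≈ 43.43 °C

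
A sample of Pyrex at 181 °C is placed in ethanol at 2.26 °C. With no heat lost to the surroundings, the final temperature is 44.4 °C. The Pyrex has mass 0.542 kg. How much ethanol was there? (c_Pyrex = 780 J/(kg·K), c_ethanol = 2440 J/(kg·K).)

Heat lost by the Pyrex = heat gained by the ethanol:
0.542×780×(181 − 44.4) = m×2440×(44.4 − 2.26)
102822 m = 57749  ⇒  m ≈ 0.5616 kg

m ≈ 0.562 kg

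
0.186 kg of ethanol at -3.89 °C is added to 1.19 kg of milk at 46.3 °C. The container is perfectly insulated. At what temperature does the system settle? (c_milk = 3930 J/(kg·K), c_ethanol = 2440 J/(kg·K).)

T_f = Σ m_i c_i T_i / Σ m_i c_i:
T_f = (4676.7×46.3 + 453.84×(-3.89)) / (4676.7 + 453.84)
    = 214766 / 5130.5 ≈ 41.86 °C

T_f ≈ 41.9 °C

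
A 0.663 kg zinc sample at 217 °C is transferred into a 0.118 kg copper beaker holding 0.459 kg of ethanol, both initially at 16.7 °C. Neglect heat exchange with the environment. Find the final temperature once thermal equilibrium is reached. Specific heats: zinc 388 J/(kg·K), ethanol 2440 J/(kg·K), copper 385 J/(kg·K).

T_f ≈ 52.9 °C

T_f = Σ m_i c_i T_i / Σ m_i c_i:
T_f = (257.24*217 + 1120*16.7 + 45.43*16.7) / (257.24 + 1120 + 45.43)
    = 75284 / 1422.6 ≈ 52.92 °C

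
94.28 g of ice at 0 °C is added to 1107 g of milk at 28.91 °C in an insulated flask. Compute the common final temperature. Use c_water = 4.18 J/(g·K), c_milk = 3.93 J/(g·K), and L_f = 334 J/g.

Let T be the final temperature. ΣQ_i = 0:
fusion: m_ice L_f = 94.28·334 = 31490; warm the meltwater: 394.09 T; milk cools: 1107·3.93·(T − 28.91) = 4350.5(T − 28.91)
4744.6 T = 125773 − 31490 = 94284
T ≈ 19.87 °C. Since T > 0 °C, the all-ice-melts assumption holds.

T_f ≈ 19.9 °C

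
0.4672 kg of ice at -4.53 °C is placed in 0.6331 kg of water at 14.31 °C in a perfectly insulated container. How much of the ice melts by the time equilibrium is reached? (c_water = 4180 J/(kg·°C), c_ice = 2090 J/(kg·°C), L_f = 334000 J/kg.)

m_melted ≈ 0.1 kg

Heat available from the water dropping to 0 °C: 0.6331·4180·14.31 = 37869 J.
Of that, 0.4672·2090·4.53 = 4423.3 J goes to bring the ice to 0 °C, leaving 33446 J.
To melt every bit of ice: 0.4672·334000 = 156045 J.
Since 33446 < 156045 J, not all the ice melts; equilibrium is at 0 °C.
m_melted·334000 = 33446  ⇒  m_melted ≈ 0.1001 kg.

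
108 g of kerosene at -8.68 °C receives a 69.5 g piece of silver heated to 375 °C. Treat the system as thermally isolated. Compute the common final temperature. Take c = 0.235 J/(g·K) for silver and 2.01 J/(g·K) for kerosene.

T_f ≈ 18.2 °C

Taking heat into each body as positive, Σ m c ΔT = 0:
69.5*0.235*(T − 375) + 108*2.01*(T − (-8.68)) = 0
233.41 T = 4240.4
T = 4240.4/233.41 ≈ 18.17 °C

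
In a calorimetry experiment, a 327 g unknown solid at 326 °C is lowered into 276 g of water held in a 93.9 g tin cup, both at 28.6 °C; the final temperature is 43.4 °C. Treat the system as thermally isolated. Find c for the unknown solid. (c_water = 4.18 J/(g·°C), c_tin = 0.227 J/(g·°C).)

c ≈ 0.188 J/(g·°C)

Setting the total heat transfer to zero:
327×c×(43.4 − 326) + 276×4.18×(43.4 − 28.6) + 93.9×0.227×(43.4 − 28.6) = 0
-92410 c = -17390
c = -17390/-92410 ≈ 0.1882 J/(g·°C)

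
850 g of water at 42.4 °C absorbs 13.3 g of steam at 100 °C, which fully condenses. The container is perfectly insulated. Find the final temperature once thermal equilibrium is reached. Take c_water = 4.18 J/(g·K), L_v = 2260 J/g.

T_f ≈ 51.6 °C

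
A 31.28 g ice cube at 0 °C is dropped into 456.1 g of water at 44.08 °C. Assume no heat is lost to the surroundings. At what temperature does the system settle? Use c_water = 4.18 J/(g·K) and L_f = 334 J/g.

Net heat exchanged in the isolated system is zero:
melt ice: 31.28·334 = 10448
  warm the meltwater: 130.75 T
  water cools: 456.1·4.18·(T − 44.08) = 1906.5(T − 44.08)
2037.2 T = 84038 − 10448 = 73591
T ≈ 36.12 °C. Since T > 0 °C, the all-ice-melts assumption holds.

T_f ≈ 36.1 °C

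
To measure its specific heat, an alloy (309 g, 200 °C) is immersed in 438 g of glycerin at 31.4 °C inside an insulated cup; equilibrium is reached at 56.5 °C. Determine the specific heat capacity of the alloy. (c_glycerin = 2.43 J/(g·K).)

c ≈ 0.602 J/(g·K)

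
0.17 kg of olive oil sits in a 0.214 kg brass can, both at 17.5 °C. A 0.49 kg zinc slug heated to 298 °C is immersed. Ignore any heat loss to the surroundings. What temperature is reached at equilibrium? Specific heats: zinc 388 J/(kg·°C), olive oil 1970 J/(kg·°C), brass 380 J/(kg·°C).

T_f ≈ 105.5 °C

Let T be the final temperature. ΣQ_i = 0:
0.49*388*(T − 298) + 0.17*1970*(T − 17.5) + 0.214*380*(T − 17.5) = 0
190.12(T − 298) + 334.9(T − 17.5) + 81.32(T − 17.5) = 0
606.34 T = 63940
T ≈ 105.45 °C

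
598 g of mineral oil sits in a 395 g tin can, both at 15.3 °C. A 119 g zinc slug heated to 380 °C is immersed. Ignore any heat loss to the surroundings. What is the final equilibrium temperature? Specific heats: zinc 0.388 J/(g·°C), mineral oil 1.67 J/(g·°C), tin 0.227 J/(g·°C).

T_f ≈ 30.1 °C

Let T be the final temperature. ΣQ_i = 0:
119*0.388*(T − 380) + 598*1.67*(T − 15.3) + 395*0.227*(T − 15.3) = 0
(46.17 + 998.66 + 89.67) T = 46.17*380 + 998.66*15.3 + 89.67*15.3
T ≈ 30.14 °C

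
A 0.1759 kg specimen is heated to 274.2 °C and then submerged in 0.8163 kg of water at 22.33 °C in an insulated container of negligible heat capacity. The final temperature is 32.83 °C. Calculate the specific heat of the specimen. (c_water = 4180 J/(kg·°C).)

Heat lost by the specimen = heat gained by the water:
0.1759×c×(274.2 − 32.83) = 0.8163×4180×(32.83 − 22.33)
42.46 c = 35827  ⇒  c ≈ 843.9 J/(kg·°C)

c ≈ 844 J/(kg·°C)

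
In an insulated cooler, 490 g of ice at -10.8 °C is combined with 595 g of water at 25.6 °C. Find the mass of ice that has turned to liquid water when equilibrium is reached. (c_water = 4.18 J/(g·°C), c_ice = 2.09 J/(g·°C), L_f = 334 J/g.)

m_melted ≈ 158 g

Heat available from the water dropping to 0 °C: 595×4.18×25.6 = 63670 J.
Of that, 490×2.09×10.8 = 11060 J goes to bring the ice to 0 °C, leaving 52609 J.
Melting all 490 g of ice would need 490×334 = 163660 J.
52609 J < 163660 J, so only part of the ice melts and the system sits at 0 °C.
Mass melted = 52609/334 ≈ 157.5 g.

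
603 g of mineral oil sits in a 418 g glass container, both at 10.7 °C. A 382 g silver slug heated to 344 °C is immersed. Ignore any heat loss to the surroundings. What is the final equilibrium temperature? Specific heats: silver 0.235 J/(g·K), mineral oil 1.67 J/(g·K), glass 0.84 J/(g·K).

T_f ≈ 31.4 °C

Heat gained plus heat lost sum to zero:
382·0.235·(T − 344) + 603·1.67·(T − 10.7) + 418·0.84·(T − 10.7) = 0
89.77(T − 344) + 1007(T − 10.7) + 351.12(T − 10.7) = 0
(89.77 + 1007 + 351.12) T = 89.77·344 + 1007·10.7 + 351.12·10.7
T = 45413/1447.9 ≈ 31.36 °C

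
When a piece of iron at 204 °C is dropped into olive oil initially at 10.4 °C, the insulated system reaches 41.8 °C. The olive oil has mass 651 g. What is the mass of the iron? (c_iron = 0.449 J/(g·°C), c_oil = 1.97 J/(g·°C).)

|Q_iron| = |Q_oil|:
m×0.449×(204 − 41.8) = 651×1.97×(41.8 − 10.4)
72.83 m = 40270  ⇒  m ≈ 552.9 g

m ≈ 553 g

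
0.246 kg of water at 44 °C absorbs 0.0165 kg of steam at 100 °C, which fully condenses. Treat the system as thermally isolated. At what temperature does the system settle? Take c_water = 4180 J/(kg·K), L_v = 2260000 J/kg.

Conservation of energy gives ΣQ = 0:
latent heat released on condensation: 0.0165·2260000 = 37290
  condensed water 100 °C→T: 68.97(T − 100)
  water warms: 0.246·4180·(T − 44) = 1028.3(T − 44)
1097.2 T = 37290 + 6897 + 45244 = 89431
T ≈ 81.50 °C, under the boiling point, so the assumption holds.

T_f ≈ 81.5 °C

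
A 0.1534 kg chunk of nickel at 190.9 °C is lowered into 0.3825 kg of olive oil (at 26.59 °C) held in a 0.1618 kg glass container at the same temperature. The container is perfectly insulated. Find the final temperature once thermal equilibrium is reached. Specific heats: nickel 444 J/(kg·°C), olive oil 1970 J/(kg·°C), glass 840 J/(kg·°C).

T_f is the heat-capacity-weighted average of the initial temperatures:
T_f = (68.11·190.9 + 753.52·26.59 + 135.91·26.59) / (68.11 + 753.52 + 135.91)
    = 36652 / 957.55 ≈ 38.28 °C

T_f ≈ 38.3 °C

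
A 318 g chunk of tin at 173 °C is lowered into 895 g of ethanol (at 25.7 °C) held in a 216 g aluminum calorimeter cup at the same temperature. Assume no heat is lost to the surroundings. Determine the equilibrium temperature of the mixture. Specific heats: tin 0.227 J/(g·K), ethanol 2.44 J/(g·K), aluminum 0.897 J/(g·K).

T_f ≈ 30.0 °C

Net heat exchanged in the isolated system is zero:
318*0.227*(T − 173) + 895*2.44*(T − 25.7) + 216*0.897*(T − 25.7) = 0
72.19(T − 173) + 2183.8(T − 25.7) + 193.75(T − 25.7) = 0
(72.19 + 2183.8 + 193.75) T = 72.19*173 + 2183.8*25.7 + 193.75*25.7
T = 73591 / 2449.7 = 30 °C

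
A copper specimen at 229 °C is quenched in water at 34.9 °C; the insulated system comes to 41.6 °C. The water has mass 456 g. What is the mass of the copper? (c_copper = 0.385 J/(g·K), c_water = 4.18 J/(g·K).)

m ≈ 177 g

Energy conservation, ΣQ = 0:
m·0.385·(41.6 − 229) + 456·4.18·(41.6 − 34.9) = 0
-72.15 m = -12771
m = -12771/-72.15 ≈ 177 g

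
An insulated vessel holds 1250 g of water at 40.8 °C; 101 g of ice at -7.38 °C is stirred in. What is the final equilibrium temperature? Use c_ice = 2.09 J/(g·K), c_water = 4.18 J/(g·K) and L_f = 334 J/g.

T_f ≈ 31.5 °C

Energy balance with sensible and latent terms:
warm ice to 0 °C: 101×2.09×(0 − (-7.38)) = 1557.8; latent heat to melt: 101×334 = 33734; meltwater 0→T: 101×4.18×T = 422.18 T; water: 5225(T − 40.8)
5647.2 T = 213180 − 35292 = 177888
T ≈ 31.50 °C — above 0 °C, consistent with complete melting.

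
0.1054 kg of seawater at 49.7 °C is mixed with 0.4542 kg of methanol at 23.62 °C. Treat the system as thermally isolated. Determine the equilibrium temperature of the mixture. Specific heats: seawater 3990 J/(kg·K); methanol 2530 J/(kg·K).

T_f ≈ 30.6 °C

T_f = Σ m_i c_i T_i / Σ m_i c_i:
T_f = (420.55*49.7 + 1149.1*23.62) / (420.55 + 1149.1)
    = 48043 / 1569.7 ≈ 30.61 °C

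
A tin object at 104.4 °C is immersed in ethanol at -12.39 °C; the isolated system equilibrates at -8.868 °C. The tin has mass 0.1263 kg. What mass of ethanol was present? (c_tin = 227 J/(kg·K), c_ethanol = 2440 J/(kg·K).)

m ≈ 0.378 kg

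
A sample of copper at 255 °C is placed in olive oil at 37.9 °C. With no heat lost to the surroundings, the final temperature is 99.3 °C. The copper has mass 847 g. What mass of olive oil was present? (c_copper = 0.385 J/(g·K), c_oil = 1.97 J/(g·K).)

Energy conservation, ΣQ = 0:
847×0.385×(99.3 − 255) + m×1.97×(99.3 − 37.9) = 0
120.96 m = 50773
m = 50773/120.96 ≈ 419.8 g

m ≈ 420 g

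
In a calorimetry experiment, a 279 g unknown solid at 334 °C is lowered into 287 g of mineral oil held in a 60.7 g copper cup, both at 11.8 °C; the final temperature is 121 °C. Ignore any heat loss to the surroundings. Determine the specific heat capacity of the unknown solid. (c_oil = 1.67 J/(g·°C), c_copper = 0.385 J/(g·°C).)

c ≈ 0.924 J/(g·°C)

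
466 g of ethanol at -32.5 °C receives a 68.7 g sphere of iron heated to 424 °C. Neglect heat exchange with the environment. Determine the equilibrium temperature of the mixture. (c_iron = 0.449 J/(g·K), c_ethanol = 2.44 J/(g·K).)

T_f ≈ -20.4 °C

Set heat shed by the hot body equal to heat absorbed by the cold body:
68.7×0.449×(424 − T) = 466×2.44×(T − (-32.5))
30.85(424 − T) = 1137(T − (-32.5))
1167.9 T = -23875  ⇒  T ≈ -20.44 °C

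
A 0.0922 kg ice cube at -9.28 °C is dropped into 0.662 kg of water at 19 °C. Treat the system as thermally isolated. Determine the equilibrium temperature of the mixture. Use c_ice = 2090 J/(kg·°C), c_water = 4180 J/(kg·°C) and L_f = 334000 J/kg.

Conservation of energy gives ΣQ = 0:
warm ice to 0 °C: 0.0922×2090×(0 − (-9.28)) = 1788.2
  latent heat to melt: 0.0922×334000 = 30795
  meltwater 0→T: 0.0922×4180×T = 385.4 T
  water: 2767.2(T − 19)
3152.6 T = 52576 − 32583 = 19993
T ≈ 6.34 °C (positive, so assuming full melt was valid).

T_f ≈ 6.3 °C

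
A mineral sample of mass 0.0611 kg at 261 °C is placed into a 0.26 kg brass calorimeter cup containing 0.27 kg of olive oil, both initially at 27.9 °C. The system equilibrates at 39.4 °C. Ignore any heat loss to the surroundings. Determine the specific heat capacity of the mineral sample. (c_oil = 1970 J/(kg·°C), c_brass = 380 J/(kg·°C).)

Taking heat into each body as positive, Σ m c ΔT = 0:
0.0611·c·(39.4 − 261) + 0.27·1970·(39.4 − 27.9) + 0.26·380·(39.4 − 27.9) = 0
-13.54 c = -7253.1
c = -7253.1/-13.54 ≈ 535.7 J/(kg·°C)

c ≈ 536 J/(kg·°C)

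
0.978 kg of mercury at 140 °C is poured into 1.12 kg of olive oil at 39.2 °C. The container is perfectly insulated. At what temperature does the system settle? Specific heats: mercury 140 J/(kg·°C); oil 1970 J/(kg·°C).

Heat gained plus heat lost sum to zero:
0.978*140*(T − 140) + 1.12*1970*(T − 39.2) = 0
136.92(T − 140) + 2206.4(T − 39.2) = 0
2343.3 T = 105660
T = 105660/2343.3 ≈ 45.09 °C

T_f ≈ 45.1 °C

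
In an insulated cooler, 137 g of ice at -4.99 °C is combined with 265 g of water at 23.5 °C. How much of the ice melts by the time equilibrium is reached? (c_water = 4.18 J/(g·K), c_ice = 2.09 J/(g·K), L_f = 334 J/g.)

Heat available from the water dropping to 0 °C: 265×4.18×23.5 = 26031 J.
Warming the ice to 0 °C takes 137×2.09×4.99 = 1428.8 J, leaving 24602 J for melting.
To melt every bit of ice: 137×334 = 45758 J.
That's not enough to melt it all — equilibrium is at 0 °C with ice remaining.
m_melt = 24602 / L_f = 73.66 g.

m_melted ≈ 73.7 g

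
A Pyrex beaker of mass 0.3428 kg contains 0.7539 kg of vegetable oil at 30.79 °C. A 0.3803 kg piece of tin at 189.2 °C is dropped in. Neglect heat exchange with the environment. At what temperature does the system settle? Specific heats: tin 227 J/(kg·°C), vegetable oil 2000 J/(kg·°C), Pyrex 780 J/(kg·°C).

T_f ≈ 38.1 °C

Setting the total heat transfer to zero:
0.3803×227×(T − 189.2) + 0.7539×2000×(T − 30.79) + 0.3428×780×(T − 30.79) = 0
(86.33 + 1507.8 + 267.38) T = 86.33×189.2 + 1507.8×30.79 + 267.38×30.79
T = 70991 / 1861.5 = 38.1 °C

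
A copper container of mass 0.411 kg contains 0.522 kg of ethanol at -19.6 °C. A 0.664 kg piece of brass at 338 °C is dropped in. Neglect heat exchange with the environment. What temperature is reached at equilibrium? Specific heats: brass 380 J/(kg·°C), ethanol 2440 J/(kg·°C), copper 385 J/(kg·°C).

T_f ≈ 34.0 °C

Net heat exchanged in the isolated system is zero:
0.664*380*(T − 338) + 0.522*2440*(T − (-19.6)) + 0.411*385*(T − (-19.6)) = 0
(252.32 + 1273.7 + 158.23) T = 252.32*338 + 1273.7*(-19.6) + 158.23*(-19.6)
T ≈ 33.97 °C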